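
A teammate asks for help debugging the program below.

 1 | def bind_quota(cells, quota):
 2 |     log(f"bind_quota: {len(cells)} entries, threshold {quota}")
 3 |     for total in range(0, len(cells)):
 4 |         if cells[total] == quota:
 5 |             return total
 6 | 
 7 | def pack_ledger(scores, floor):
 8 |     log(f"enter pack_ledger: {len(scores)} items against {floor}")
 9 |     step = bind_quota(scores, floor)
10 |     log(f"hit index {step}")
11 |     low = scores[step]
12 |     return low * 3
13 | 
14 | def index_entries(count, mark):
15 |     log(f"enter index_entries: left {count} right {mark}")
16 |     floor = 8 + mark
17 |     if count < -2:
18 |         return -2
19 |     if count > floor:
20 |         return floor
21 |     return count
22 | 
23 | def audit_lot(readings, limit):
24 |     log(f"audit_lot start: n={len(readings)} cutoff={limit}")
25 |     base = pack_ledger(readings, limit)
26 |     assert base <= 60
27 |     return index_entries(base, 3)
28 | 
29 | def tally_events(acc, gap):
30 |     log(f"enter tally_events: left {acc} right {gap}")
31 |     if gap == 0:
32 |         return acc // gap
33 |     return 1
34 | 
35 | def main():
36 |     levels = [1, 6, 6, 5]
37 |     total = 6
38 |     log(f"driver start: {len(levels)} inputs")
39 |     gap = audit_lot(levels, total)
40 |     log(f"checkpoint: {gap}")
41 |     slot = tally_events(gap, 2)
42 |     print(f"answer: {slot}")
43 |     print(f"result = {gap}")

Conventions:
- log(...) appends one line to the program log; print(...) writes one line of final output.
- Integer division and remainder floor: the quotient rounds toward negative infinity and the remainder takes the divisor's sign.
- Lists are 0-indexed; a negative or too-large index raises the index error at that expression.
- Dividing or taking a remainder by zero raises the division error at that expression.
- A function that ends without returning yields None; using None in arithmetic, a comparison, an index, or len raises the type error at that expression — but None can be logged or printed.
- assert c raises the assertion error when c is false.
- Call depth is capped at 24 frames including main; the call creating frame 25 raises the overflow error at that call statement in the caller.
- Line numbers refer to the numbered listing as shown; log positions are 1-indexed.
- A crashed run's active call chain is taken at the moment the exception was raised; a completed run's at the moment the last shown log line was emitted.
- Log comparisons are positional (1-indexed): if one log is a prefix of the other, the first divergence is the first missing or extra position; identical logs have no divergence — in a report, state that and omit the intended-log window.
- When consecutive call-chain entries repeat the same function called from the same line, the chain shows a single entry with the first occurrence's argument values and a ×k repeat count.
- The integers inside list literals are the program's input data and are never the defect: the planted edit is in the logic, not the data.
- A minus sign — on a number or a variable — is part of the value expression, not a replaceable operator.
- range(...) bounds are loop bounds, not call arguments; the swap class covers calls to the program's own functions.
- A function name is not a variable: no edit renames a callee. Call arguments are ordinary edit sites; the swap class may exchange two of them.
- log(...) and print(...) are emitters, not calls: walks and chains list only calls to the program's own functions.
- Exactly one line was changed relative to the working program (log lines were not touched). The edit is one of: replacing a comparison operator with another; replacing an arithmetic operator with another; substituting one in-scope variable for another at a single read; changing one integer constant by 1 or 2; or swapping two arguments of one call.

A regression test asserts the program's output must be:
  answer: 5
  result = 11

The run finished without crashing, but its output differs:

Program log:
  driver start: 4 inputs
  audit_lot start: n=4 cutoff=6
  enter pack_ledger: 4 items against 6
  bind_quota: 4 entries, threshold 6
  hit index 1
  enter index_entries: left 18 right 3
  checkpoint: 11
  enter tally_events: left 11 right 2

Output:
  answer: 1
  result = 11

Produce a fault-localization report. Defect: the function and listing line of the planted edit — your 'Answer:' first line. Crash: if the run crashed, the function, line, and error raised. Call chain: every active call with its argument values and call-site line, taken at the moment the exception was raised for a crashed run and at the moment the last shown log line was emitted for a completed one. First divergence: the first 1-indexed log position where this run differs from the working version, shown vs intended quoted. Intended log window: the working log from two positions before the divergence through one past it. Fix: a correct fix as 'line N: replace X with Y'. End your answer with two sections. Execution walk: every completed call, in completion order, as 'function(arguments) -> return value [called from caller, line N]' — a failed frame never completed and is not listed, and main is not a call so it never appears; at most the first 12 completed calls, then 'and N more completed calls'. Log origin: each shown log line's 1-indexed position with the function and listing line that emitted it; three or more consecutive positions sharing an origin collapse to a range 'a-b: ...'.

Answer: the defect is in tally_events at line 31.
Core observation: The two runs log identically and part ways only at the printed values.
Call chain: main -> tally_events(11, 2) (called at line 41).
First divergence: there is none — every log position agrees.
Execution walk:
  bind_quota([1, 6, 6, 5], 6) -> 1  [called from pack_ledger, line 9]
  pack_ledger([1, 6, 6, 5], 6) -> 18  [called from audit_lot, line 25]
  index_entries(18, 3) -> 11  [called from audit_lot, line 27]
  audit_lot([1, 6, 6, 5], 6) -> 11  [called from main, line 39]
  tally_events(11, 2) -> 1  [called from main, line 41]
Log origin:
  1 — main, line 38
  2 — audit_lot, line 24
  3 — pack_ledger, line 8
  4 — bind_quota, line 2
  5 — pack_ledger, line 10
  6 — index_entries, line 15
  7 — main, line 40
  8 — tally_events, line 30
A correct fix: line 31: replace `==` with `!=`.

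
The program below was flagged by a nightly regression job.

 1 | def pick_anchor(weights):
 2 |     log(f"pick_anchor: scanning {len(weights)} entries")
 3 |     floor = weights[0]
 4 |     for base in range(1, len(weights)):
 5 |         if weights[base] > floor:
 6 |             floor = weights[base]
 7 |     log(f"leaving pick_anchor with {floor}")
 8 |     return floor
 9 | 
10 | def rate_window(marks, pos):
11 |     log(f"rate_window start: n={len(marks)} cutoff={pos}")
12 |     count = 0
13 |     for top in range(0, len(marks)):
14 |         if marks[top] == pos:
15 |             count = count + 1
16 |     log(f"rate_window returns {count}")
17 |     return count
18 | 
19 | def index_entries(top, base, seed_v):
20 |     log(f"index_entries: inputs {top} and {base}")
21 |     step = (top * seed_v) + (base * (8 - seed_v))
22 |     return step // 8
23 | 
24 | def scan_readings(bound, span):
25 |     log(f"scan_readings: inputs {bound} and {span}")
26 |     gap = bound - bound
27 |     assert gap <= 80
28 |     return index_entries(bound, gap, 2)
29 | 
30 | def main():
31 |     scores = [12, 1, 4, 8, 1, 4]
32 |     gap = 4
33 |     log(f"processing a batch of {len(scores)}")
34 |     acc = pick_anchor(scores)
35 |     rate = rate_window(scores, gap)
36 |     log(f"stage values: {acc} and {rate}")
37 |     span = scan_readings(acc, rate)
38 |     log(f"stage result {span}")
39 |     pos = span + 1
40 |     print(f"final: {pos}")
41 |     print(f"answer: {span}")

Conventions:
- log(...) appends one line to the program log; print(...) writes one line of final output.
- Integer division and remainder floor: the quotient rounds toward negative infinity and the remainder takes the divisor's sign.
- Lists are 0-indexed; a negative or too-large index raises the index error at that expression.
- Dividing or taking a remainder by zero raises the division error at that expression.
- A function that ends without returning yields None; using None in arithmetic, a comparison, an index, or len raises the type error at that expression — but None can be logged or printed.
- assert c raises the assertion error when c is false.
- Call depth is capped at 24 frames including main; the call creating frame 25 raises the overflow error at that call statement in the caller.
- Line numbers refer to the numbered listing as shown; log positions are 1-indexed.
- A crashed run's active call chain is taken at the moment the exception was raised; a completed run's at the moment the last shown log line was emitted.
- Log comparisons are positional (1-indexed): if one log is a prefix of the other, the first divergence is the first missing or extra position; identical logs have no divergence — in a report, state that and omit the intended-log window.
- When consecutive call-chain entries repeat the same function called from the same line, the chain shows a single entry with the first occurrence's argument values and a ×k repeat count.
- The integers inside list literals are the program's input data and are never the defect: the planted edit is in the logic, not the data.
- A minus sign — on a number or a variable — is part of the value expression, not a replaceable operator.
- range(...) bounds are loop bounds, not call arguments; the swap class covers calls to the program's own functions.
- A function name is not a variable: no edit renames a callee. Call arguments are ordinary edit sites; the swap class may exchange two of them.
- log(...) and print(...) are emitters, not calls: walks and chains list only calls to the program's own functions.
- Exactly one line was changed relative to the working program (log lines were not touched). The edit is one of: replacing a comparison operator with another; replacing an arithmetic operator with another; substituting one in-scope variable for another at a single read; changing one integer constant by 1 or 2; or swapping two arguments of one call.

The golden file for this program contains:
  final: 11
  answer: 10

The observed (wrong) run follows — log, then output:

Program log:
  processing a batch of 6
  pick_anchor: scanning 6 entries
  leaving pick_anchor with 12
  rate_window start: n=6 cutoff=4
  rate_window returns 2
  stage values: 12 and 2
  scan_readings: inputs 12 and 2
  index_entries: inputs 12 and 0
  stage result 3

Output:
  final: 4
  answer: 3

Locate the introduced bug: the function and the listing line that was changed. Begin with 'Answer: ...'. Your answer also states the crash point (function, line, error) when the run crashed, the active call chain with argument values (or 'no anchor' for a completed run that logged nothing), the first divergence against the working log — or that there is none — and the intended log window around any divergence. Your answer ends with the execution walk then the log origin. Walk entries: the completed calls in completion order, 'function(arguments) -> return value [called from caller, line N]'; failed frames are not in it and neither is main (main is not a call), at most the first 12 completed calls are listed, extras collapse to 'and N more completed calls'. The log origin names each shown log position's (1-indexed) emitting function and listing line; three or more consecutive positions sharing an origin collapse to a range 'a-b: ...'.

Answer: the defect is in scan_readings at line 26.
Core observation: At log position 8 the runs split — shown 'index_entries: inputs 12 and 0', but the working version logs 'index_entries: inputs 12 and 10'.
Call chain: main.
First divergence: position 8 — the shown line 'index_entries: inputs 12 and 0' should read 'index_entries: inputs 12 and 10'.
Intended log window:
  6: stage values: 12 and 2
  7: scan_readings: inputs 12 and 2
  8: index_entries: inputs 12 and 10
  9: stage result 10
Execution walk:
  pick_anchor([12, 1, 4, 8, 1, 4]) -> 12  [called from main, line 34]
  rate_window([12, 1, 4, 8, 1, 4], 4) -> 2  [called from main, line 35]
  index_entries(12, 0, 2) -> 3  [called from scan_readings, line 28]
  scan_readings(12, 2) -> 3  [called from main, line 37]
Log origin:
  1: emitted by main (line 33)
  2: emitted by pick_anchor (line 2)
  3: emitted by pick_anchor (line 7)
  4: emitted by rate_window (line 11)
  5: emitted by rate_window (line 16)
  6: emitted by main (line 36)
  7: emitted by scan_readings (line 25)
  8: emitted by index_entries (line 20)
  9: emitted by main (line 38)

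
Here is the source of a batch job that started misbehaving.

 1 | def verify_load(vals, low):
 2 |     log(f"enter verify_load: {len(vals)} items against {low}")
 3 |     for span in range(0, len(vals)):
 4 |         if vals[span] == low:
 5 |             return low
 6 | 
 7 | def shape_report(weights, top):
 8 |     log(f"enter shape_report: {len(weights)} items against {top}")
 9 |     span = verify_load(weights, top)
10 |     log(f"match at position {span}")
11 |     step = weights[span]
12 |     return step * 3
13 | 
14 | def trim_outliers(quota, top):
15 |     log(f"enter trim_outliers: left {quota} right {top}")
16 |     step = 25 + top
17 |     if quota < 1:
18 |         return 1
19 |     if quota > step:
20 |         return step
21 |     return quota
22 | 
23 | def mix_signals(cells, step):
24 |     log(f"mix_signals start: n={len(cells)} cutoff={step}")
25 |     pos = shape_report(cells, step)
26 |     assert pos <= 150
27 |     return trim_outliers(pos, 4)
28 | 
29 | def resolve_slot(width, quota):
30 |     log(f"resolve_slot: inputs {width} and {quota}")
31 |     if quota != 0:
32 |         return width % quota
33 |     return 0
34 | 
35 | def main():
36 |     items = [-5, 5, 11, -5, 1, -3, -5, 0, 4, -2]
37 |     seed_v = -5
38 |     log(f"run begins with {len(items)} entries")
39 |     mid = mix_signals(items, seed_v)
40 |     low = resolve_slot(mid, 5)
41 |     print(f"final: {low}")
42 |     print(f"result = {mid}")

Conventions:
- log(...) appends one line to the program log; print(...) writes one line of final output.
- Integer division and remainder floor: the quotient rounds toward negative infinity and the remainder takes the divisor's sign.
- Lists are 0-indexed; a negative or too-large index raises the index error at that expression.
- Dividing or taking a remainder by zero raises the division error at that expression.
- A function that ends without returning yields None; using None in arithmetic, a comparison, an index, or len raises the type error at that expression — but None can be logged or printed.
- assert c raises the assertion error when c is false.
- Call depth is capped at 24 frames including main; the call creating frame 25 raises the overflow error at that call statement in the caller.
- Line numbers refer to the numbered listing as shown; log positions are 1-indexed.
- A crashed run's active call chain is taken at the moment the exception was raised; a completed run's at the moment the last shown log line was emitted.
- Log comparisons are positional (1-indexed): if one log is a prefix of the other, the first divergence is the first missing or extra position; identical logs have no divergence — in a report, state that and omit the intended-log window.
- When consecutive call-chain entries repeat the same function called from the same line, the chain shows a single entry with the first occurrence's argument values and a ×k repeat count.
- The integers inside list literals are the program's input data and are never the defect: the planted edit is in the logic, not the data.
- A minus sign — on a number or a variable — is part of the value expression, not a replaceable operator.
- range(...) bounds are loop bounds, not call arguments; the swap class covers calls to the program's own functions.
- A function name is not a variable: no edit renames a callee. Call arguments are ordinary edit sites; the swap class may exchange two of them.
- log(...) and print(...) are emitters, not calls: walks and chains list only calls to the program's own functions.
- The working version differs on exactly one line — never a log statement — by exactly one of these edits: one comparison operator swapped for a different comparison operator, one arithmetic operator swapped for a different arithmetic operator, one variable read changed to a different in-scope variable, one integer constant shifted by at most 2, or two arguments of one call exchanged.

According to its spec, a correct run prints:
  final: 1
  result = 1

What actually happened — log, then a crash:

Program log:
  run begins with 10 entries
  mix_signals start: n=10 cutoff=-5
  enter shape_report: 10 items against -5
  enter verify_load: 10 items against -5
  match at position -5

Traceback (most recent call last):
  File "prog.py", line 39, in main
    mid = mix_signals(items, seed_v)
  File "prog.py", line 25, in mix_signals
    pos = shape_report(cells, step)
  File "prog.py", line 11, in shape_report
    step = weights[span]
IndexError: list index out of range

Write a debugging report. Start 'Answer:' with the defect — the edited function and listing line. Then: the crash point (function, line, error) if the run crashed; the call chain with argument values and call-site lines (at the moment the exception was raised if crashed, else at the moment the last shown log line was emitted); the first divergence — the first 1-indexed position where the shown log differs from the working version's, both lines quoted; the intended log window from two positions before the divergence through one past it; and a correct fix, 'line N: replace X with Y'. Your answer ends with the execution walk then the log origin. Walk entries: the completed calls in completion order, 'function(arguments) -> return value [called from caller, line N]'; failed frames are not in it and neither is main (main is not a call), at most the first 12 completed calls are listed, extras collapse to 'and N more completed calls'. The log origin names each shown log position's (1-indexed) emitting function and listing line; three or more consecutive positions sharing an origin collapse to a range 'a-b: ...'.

Answer: the defect is in verify_load at line 5.
The tell: The earliest visible damage is log position 5 — 'match at position -5' rather than the intended 'match at position 0'.
Crash: shape_report, line 11, IndexError.
Call chain: main -> mix_signals([-5, 5, 11, -5, 1, -3, -5, 0, 4, -2], -5) (called at line 39) -> shape_report([-5, 5, 11, -5, 1, -3, -5, 0, 4, -2], -5) (called at line 25).
First divergence: at position 5 the run shows 'match at position -5' where the working version logs 'match at position 0'.
Intended log window:
  3: enter shape_report: 10 items against -5
  4: enter verify_load: 10 items against -5
  5: match at position 0
  6: enter trim_outliers: left -15 right 4
Execution walk:
  verify_load([-5, 5, 11, -5, 1, -3, -5, 0, 4, -2], -5) -> -5  [called from shape_report, line 9]
Log origin:
  1: logged in main at line 38
  2: logged in mix_signals at line 24
  3: logged in shape_report at line 8
  4: logged in verify_load at line 2
  5: logged in shape_report at line 10
A correct fix: line 5: replace `low` with `span`.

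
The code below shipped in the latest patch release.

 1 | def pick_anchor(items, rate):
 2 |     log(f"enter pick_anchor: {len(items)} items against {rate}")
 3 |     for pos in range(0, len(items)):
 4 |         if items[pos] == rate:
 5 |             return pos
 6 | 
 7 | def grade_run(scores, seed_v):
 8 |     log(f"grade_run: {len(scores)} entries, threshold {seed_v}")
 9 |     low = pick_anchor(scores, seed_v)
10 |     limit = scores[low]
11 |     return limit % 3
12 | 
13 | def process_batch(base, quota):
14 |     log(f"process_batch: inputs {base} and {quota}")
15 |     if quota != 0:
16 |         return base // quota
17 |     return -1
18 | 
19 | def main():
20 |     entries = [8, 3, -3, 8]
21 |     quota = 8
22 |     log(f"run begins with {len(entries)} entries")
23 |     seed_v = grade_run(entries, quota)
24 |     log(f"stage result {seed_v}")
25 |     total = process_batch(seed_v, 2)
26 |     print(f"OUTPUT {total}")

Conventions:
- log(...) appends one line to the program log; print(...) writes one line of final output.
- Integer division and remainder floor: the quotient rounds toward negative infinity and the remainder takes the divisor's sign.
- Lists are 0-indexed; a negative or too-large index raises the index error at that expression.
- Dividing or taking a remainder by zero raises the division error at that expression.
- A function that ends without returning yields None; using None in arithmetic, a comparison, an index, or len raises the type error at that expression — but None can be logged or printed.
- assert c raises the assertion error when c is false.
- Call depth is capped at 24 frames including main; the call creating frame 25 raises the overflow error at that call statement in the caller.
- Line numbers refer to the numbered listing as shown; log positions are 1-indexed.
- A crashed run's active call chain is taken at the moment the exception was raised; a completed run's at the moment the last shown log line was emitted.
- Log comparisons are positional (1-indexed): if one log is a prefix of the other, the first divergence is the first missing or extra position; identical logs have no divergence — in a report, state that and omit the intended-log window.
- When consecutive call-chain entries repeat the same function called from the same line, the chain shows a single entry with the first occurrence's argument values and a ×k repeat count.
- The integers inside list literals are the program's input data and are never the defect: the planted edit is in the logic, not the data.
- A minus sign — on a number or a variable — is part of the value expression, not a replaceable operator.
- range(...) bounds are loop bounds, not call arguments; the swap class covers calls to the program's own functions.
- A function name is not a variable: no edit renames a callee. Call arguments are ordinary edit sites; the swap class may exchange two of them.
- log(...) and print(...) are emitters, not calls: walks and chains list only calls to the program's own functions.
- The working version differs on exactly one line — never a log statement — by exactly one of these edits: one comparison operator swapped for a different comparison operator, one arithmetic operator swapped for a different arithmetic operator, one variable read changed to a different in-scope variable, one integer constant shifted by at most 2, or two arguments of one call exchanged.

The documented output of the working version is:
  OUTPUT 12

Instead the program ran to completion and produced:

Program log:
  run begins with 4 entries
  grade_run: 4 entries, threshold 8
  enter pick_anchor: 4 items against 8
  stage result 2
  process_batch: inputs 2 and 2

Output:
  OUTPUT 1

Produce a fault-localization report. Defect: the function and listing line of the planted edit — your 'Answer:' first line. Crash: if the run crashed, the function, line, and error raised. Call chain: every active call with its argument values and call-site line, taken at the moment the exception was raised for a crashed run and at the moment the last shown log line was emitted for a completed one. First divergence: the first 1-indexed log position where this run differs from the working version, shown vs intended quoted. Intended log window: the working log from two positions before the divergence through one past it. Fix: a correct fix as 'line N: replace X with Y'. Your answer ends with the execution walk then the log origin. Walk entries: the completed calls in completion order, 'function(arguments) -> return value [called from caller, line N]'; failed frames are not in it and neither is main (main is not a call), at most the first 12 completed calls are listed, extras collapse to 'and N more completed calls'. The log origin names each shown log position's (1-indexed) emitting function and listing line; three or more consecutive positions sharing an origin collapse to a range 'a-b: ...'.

Answer: the defect is in grade_run at line 11.
Key fact: Log line 4 is where behavior first shows: 'stage result 2' appears instead of 'stage result 24'.
Call chain: main -> process_batch(2, 2) (called at line 25).
First divergence: position 4 — the shown line 'stage result 2' should read 'stage result 24'.
Intended log window:
  2: grade_run: 4 entries, threshold 8
  3: enter pick_anchor: 4 items against 8
  4: stage result 24
  5: process_batch: inputs 24 and 2
Execution walk:
  pick_anchor([8, 3, -3, 8], 8) -> 0  [called from grade_run, line 9]
  grade_run([8, 3, -3, 8], 8) -> 2  [called from main, line 23]
  process_batch(2, 2) -> 1  [called from main, line 25]
Log origins:
  1: emitted by main (line 22)
  2: emitted by grade_run (line 8)
  3: emitted by pick_anchor (line 2)
  4: emitted by main (line 24)
  5: emitted by process_batch (line 14)
A correct fix: line 11: replace `%` with `*`.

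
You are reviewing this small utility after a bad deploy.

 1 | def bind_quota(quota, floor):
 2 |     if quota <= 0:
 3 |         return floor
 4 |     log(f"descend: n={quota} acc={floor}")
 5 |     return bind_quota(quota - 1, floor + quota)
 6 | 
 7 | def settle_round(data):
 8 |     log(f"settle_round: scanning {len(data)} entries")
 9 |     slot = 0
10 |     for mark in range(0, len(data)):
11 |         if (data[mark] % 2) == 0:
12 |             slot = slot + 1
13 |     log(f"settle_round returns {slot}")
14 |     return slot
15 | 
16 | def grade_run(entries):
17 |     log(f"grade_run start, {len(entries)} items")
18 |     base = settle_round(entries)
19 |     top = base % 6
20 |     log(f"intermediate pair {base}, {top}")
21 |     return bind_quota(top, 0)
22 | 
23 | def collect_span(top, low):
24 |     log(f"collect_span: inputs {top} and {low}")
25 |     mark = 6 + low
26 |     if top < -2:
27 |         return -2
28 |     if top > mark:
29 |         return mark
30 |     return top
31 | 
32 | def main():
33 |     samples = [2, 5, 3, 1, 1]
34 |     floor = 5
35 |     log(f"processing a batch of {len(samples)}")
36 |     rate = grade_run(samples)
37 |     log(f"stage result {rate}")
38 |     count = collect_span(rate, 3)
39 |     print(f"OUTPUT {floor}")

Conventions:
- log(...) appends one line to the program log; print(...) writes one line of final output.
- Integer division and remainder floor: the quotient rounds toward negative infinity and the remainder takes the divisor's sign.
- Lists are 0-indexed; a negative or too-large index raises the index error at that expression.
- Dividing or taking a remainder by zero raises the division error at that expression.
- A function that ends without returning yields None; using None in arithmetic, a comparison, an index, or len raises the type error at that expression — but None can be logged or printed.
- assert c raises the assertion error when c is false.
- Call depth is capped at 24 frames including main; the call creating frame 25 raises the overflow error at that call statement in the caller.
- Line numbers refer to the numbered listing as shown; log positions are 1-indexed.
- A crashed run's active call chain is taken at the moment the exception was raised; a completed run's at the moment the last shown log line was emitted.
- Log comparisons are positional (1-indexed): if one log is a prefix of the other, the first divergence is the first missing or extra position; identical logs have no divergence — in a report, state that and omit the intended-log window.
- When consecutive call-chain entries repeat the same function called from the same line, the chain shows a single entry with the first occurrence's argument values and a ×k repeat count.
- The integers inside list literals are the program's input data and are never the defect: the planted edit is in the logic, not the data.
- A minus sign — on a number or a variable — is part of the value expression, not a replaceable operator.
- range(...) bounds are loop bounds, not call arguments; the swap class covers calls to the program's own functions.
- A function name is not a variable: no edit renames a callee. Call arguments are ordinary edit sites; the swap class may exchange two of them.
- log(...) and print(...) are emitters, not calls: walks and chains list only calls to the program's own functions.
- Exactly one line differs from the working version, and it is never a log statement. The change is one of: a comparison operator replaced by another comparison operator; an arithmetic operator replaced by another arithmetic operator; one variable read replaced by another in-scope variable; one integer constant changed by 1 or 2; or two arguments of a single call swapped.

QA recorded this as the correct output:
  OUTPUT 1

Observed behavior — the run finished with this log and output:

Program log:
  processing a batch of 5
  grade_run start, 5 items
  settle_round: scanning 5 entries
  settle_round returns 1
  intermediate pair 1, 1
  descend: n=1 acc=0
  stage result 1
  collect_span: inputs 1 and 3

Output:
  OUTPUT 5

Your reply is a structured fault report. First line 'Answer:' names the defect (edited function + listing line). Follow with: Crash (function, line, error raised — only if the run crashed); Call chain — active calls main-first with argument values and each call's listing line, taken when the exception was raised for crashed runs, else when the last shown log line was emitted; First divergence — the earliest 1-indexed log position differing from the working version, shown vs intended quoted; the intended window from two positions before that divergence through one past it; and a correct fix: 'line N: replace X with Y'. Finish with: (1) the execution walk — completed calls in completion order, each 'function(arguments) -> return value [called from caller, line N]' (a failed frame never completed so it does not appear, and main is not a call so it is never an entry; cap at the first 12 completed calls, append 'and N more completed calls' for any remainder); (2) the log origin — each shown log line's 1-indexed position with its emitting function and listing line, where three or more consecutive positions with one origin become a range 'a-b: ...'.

Answer: the defect is in main at line 39.
The tell: No log line changed; the fault shows up purely in the output.
Call chain: main -> collect_span(1, 3) (called at line 38).
First divergence: none; the two logs match at every position.
Execution walk:
  settle_round([2, 5, 3, 1, 1]) -> 1  [called from grade_run, line 18]
  bind_quota(0, 1) -> 1  [called from bind_quota, line 5]
  bind_quota(1, 0) -> 1  [called from grade_run, line 21]
  grade_run([2, 5, 3, 1, 1]) -> 1  [called from main, line 36]
  collect_span(1, 3) -> 1  [called from main, line 38]
Log origins:
  1: emitted by main (line 35)
  2: emitted by grade_run (line 17)
  3: emitted by settle_round (line 8)
  4: emitted by settle_round (line 13)
  5: emitted by grade_run (line 20)
  6: emitted by bind_quota (line 4)
  7: emitted by main (line 37)
  8: emitted by collect_span (line 24)
A correct fix: line 39: replace `floor` with `count`.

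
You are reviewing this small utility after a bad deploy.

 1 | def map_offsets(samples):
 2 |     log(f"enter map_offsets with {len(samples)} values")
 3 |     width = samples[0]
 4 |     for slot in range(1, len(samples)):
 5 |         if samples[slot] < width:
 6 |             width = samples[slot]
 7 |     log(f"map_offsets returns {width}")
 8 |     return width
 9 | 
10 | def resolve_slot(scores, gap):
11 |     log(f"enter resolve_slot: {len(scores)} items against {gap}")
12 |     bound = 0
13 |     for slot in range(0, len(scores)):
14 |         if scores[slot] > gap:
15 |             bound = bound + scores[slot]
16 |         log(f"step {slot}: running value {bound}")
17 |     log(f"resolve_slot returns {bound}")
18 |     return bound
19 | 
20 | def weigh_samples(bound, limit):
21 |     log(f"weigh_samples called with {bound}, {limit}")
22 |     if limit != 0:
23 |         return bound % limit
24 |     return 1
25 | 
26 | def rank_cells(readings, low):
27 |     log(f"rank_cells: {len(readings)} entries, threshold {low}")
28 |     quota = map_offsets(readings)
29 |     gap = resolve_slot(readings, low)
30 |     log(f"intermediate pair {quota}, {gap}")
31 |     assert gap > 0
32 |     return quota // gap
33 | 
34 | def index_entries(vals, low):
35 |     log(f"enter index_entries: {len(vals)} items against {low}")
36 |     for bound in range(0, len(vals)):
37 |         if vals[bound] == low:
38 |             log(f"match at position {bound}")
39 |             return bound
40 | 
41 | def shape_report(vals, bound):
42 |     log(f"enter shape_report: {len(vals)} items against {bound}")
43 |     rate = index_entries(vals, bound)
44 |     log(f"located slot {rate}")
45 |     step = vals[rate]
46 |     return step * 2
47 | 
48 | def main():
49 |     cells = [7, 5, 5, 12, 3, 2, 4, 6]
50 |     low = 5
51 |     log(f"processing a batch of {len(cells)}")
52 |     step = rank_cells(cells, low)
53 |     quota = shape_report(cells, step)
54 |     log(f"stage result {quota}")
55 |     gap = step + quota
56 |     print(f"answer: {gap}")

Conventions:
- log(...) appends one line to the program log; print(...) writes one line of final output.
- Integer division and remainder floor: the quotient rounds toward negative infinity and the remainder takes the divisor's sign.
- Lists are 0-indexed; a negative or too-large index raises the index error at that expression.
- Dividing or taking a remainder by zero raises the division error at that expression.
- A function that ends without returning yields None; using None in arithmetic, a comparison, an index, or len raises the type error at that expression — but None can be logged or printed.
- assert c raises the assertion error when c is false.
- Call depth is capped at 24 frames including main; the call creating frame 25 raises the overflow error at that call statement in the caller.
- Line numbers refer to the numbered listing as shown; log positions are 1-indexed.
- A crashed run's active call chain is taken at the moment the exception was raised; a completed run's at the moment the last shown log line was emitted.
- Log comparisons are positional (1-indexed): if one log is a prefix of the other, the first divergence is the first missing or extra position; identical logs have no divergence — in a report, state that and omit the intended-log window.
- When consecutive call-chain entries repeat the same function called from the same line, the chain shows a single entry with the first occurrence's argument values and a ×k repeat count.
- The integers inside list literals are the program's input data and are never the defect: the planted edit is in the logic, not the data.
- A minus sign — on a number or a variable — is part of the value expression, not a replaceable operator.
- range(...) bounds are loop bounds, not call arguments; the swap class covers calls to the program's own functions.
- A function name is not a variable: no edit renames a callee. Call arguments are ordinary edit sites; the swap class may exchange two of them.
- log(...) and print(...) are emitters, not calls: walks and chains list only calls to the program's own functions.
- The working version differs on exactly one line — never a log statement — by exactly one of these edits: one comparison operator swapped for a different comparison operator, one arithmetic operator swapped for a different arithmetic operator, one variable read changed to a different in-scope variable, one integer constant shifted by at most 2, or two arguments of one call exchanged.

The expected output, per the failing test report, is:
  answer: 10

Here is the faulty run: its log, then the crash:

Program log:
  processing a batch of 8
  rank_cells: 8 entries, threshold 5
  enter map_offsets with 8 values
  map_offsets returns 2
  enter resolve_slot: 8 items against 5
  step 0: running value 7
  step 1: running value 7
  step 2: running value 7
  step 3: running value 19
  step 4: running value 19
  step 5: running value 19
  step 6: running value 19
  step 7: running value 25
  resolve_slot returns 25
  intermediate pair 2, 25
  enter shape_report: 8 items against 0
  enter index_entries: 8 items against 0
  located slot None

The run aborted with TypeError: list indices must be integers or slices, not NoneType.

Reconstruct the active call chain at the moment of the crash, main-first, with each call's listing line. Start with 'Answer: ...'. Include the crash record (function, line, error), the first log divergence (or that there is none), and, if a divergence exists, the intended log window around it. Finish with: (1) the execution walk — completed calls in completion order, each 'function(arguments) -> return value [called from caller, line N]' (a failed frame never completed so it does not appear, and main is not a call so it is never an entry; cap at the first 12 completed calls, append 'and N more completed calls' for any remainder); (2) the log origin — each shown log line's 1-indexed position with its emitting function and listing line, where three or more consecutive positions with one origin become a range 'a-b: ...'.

Answer: main -> shape_report (called at line 53).
Core observation: At log position 16 the runs split — shown 'enter shape_report: 8 items against 0', but the working version logs 'enter shape_report: 8 items against 5'.
Crash: shape_report, line 45, TypeError.
First divergence: position 16 — the shown line 'enter shape_report: 8 items against 0' should read 'enter shape_report: 8 items against 5'.
Intended log window:
  14: resolve_slot returns 25
  15: intermediate pair 2, 25
  16: enter shape_report: 8 items against 5
  17: enter index_entries: 8 items against 5
Execution walk:
  map_offsets([7, 5, 5, 12, 3, 2, 4, 6]) -> 2  [called from rank_cells, line 28]
  resolve_slot([7, 5, 5, 12, 3, 2, 4, 6], 5) -> 25  [called from rank_cells, line 29]
  rank_cells([7, 5, 5, 12, 3, 2, 4, 6], 5) -> 0  [called from main, line 52]
  index_entries([7, 5, 5, 12, 3, 2, 4, 6], 0) -> None  [called from shape_report, line 43]
Log line origins:
  1: emitted by main (line 51)
  2: emitted by rank_cells (line 27)
  3: emitted by map_offsets (line 2)
  4: emitted by map_offsets (line 7)
  5: emitted by resolve_slot (line 11)
  6-13: emitted by resolve_slot (line 16)
  14: emitted by resolve_slot (line 17)
  15: emitted by rank_cells (line 30)
  16: emitted by shape_report (line 42)
  17: emitted by index_entries (line 35)
  18: emitted by shape_report (line 44)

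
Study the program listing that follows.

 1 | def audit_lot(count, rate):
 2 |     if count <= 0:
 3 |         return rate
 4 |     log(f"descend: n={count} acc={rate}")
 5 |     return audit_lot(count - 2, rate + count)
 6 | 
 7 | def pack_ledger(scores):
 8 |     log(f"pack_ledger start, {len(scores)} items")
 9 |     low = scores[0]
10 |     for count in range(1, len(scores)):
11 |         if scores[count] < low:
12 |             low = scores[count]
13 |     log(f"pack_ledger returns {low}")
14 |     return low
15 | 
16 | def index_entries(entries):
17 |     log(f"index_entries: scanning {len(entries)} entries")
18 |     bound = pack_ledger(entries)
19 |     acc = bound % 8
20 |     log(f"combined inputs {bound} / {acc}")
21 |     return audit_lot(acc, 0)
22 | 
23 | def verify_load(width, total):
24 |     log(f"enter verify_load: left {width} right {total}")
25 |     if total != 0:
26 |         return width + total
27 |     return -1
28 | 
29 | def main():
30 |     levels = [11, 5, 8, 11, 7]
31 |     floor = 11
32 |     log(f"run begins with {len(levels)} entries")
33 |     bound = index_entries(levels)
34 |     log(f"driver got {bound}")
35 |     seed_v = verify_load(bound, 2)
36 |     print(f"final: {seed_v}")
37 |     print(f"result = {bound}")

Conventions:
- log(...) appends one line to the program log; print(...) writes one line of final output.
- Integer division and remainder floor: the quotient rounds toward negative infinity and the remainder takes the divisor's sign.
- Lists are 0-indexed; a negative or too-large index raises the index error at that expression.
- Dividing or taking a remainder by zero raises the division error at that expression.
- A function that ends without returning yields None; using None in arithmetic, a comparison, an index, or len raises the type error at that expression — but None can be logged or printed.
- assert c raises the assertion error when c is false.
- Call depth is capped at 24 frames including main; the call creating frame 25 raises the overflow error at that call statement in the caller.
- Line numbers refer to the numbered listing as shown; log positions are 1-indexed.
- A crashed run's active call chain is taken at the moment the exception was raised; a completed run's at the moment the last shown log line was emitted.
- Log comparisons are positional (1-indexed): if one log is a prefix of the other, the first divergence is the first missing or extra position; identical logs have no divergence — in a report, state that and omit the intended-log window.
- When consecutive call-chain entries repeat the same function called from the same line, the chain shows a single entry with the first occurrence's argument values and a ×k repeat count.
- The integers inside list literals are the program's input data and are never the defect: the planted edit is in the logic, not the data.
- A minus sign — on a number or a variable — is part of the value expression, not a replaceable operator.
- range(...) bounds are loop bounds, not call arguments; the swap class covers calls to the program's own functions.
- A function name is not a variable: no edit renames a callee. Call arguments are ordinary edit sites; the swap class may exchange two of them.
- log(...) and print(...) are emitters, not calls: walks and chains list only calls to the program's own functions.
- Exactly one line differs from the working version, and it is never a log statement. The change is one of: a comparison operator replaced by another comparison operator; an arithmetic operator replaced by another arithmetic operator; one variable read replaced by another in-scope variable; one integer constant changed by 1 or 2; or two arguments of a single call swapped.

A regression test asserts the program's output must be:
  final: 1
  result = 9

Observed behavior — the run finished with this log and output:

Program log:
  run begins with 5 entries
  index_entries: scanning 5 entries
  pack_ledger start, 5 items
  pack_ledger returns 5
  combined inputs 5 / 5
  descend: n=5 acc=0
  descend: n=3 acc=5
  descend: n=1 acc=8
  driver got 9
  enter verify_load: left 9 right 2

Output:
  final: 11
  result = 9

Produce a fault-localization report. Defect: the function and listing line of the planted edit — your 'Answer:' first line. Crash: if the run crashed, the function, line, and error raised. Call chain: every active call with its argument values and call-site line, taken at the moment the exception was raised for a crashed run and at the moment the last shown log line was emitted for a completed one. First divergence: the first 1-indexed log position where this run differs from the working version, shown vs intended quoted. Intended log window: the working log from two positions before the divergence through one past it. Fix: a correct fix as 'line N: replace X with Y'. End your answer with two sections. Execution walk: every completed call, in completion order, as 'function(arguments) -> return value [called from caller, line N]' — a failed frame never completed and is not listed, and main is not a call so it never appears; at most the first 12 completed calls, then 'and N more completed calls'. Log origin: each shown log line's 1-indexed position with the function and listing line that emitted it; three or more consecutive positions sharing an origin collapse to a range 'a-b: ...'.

Answer: the defect is in verify_load at line 26.
Key fact: The logs agree in full; only the final output differs.
Call chain: main -> verify_load(9, 2) (called at line 35).
First divergence: none — the logs agree in full.
Execution walk:
  pack_ledger([11, 5, 8, 11, 7]) -> 5  [called from index_entries, line 18]
  audit_lot(-1, 9) -> 9  [called from audit_lot, line 5]
  audit_lot(1, 8) -> 9  [called from audit_lot, line 5]
  audit_lot(3, 5) -> 9  [called from audit_lot, line 5]
  audit_lot(5, 0) -> 9  [called from index_entries, line 21]
  index_entries([11, 5, 8, 11, 7]) -> 9  [called from main, line 33]
  verify_load(9, 2) -> 11  [called from main, line 35]
Log origin:
  1: emitted by main (line 32)
  2: emitted by index_entries (line 17)
  3: emitted by pack_ledger (line 8)
  4: emitted by pack_ledger (line 13)
  5: emitted by index_entries (line 20)
  6-8: emitted by audit_lot (line 4)
  9: emitted by main (line 34)
  10: emitted by verify_load (line 24)
A correct fix: line 26: replace `+` with `%`.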